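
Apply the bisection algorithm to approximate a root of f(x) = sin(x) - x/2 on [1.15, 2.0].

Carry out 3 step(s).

f(x) = sin(x) - x/2
Initial interval: [1.15, 2.0]

Iteration 1:
  c_1 = (1.150000 + 2.000000)/2 = 1.575000
  f(c_1) = f(1.575000) = 0.212491
  f(a) × f(c) ≥ 0, new interval: [1.575000, 2.000000]
Iteration 2:
  c_2 = (1.575000 + 2.000000)/2 = 1.787500
  f(c_2) = f(1.787500) = 0.082862
  f(a) × f(c) ≥ 0, new interval: [1.787500, 2.000000]
Iteration 3:
  c_3 = (1.787500 + 2.000000)/2 = 1.893750
  f(c_3) = f(1.893750) = 0.001427
  f(a) × f(c) ≥ 0, new interval: [1.893750, 2.000000]

After 3 iteration(s), the approximation is c_3 = 1.893750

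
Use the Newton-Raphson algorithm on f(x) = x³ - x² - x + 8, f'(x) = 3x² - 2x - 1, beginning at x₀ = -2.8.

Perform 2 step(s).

f(x) = x³ - x² - x + 8
f'(x) = 3x² - 2x - 1
x₀ = -2.8

Newton-Raphson formula: x_{n+1} = x_n - f(x_n)/f'(x_n)

Iteration 1:
  f(-2.800000) = -18.992000
  f'(-2.800000) = 28.120000
  x_1 = -2.800000 - (-18.992000)/28.120000 = -2.124609
Iteration 2:
  f(-2.124609) = -3.979759
  f'(-2.124609) = 16.791106
  x_2 = -2.124609 - (-3.979759)/16.791106 = -1.887593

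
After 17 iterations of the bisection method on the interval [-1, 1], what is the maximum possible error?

Bisection error bound: |error| ≤ (b-a)/2^n
|error| ≤ (1 - (-1))/2^17 = 2/2^17
|error| ≤ 0.0000152588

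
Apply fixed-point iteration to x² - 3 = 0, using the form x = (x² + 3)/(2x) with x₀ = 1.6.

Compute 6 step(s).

Equation: x² - 3 = 0
Fixed-point form: x = (x² + 3)/(2x)
x₀ = 1.6

x_1 = g(1.600000) = 1.737500
x_2 = g(1.737500) = 1.732059
x_3 = g(1.732059) = 1.732051
x_4 = g(1.732051) = 1.732051
x_5 = g(1.732051) = 1.732051
x_6 = g(1.732051) = 1.732051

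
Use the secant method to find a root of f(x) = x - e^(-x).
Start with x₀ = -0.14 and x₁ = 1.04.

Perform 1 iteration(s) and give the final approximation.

f(x) = x - e^(-x)
x₀ = -0.14, x₁ = 1.04

Secant formula: x_{n+1} = x_n - f(x_n)(x_n - x_{n-1})/(f(x_n) - f(x_{n-1}))

Iteration 1:
  f(-0.140000) = -1.290274
  f(1.040000) = 0.686545
  x_2 = 1.040000 - 0.686545×(1.040000 - (-0.140000))/(0.686545 - (-1.290274))
       = 0.630188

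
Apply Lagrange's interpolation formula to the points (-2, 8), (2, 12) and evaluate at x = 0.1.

Lagrange interpolation formula:
P(x) = Σ yᵢ × Lᵢ(x)
where Lᵢ(x) = Π_{j≠i} (x - xⱼ)/(xᵢ - xⱼ)

L_0(0.1) = (0.1 - 2)/(-2 - 2) = 0.475000
L_1(0.1) = (0.1 - (-2))/(2 - (-2)) = 0.525000

P(0.1) = 8×L_0(0.1) + 12×L_1(0.1)
P(0.1) = 10.100000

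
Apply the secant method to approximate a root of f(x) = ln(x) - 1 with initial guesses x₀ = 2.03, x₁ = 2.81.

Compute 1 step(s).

f(x) = ln(x) - 1
x₀ = 2.03, x₁ = 2.81

Secant formula: x_{n+1} = x_n - f(x_n)(x_n - x_{n-1})/(f(x_n) - f(x_{n-1}))

Iteration 1:
  f(2.030000) = -0.291964
  f(2.810000) = 0.033184
  x_2 = 2.810000 - 0.033184×(2.810000 - 2.030000)/(0.033184 - (-0.291964))
       = 2.730394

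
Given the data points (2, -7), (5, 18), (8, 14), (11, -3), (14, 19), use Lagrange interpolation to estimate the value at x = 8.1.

Lagrange interpolation formula:
P(x) = Σ yᵢ × Lᵢ(x)
where Lᵢ(x) = Π_{j≠i} (x - xⱼ)/(xᵢ - xⱼ)

L_0(8.1) = (8.1 - 5)/(2 - 5) × (8.1 - 8)/(2 - 8) × (8.1 - 11)/(2 - 11) × (8.1 - 14)/(2 - 14) = 0.002728
L_1(8.1) = (8.1 - 2)/(5 - 2) × (8.1 - 8)/(5 - 8) × (8.1 - 11)/(5 - 11) × (8.1 - 14)/(5 - 14) = -0.021476
L_2(8.1) = (8.1 - 2)/(8 - 2) × (8.1 - 5)/(8 - 5) × (8.1 - 11)/(8 - 11) × (8.1 - 14)/(8 - 14) = 0.998611
L_3(8.1) = (8.1 - 2)/(11 - 2) × (8.1 - 5)/(11 - 5) × (8.1 - 8)/(11 - 8) × (8.1 - 14)/(11 - 14) = 0.022957
L_4(8.1) = (8.1 - 2)/(14 - 2) × (8.1 - 5)/(14 - 5) × (8.1 - 8)/(14 - 8) × (8.1 - 11)/(14 - 11) = -0.002821

P(8.1) = (-7)×L_0(8.1) + 18×L_1(8.1) + 14×L_2(8.1) + (-3)×L_3(8.1) + 19×L_4(8.1)
P(8.1) = 13.452434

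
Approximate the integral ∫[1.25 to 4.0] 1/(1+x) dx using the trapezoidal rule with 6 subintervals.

f(x) = 1/(1+x)
a = 1.25, b = 4.0, n = 6
h = (b - a)/n = 0.458333

Trapezoidal rule: (h/2)[f(x₀) + 2f(x₁) + 2f(x₂) + ... + f(xₙ)]

x_0 = 1.2500, f(x_0) = 0.444444, coefficient = 1
x_1 = 1.7083, f(x_1) = 0.369231, coefficient = 2
x_2 = 2.1667, f(x_2) = 0.315789, coefficient = 2
x_3 = 2.6250, f(x_3) = 0.275862, coefficient = 2
x_4 = 3.0833, f(x_4) = 0.244898, coefficient = 2
x_5 = 3.5417, f(x_5) = 0.220183, coefficient = 2
x_6 = 4.0000, f(x_6) = 0.200000, coefficient = 1

I ≈ (0.458333/2) × 3.496372 = 0.801252
Exact value: 0.798508
Error: 0.002744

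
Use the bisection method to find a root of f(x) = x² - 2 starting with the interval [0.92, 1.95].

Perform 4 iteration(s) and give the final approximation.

f(x) = x² - 2
Initial interval: [0.92, 1.95]

Iteration 1:
  c_1 = (0.920000 + 1.950000)/2 = 1.435000
  f(c_1) = f(1.435000) = 0.059225
  f(a) × f(c) < 0, new interval: [0.920000, 1.435000]
Iteration 2:
  c_2 = (0.920000 + 1.435000)/2 = 1.177500
  f(c_2) = f(1.177500) = -0.613494
  f(a) × f(c) ≥ 0, new interval: [1.177500, 1.435000]
Iteration 3:
  c_3 = (1.177500 + 1.435000)/2 = 1.306250
  f(c_3) = f(1.306250) = -0.293711
  f(a) × f(c) ≥ 0, new interval: [1.306250, 1.435000]
Iteration 4:
  c_4 = (1.306250 + 1.435000)/2 = 1.370625
  f(c_4) = f(1.370625) = -0.121387
  f(a) × f(c) ≥ 0, new interval: [1.370625, 1.435000]

After 4 iteration(s), the approximation is c_4 = 1.370625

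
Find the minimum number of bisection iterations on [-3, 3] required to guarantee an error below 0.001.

We need (b-a)/2^n ≤ 0.001
(3 - (-3))/2^n ≤ 0.001
6/2^n ≤ 0.001
2^n ≥ 6000
n ≥ log₂(6000) = 12.55
n ≥ 13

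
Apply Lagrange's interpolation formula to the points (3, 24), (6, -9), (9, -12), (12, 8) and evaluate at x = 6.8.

Lagrange interpolation formula:
P(x) = Σ yᵢ × Lᵢ(x)
where Lᵢ(x) = Π_{j≠i} (x - xⱼ)/(xᵢ - xⱼ)

L_0(6.8) = (6.8 - 6)/(3 - 6) × (6.8 - 9)/(3 - 9) × (6.8 - 12)/(3 - 12) = -0.056494
L_1(6.8) = (6.8 - 3)/(6 - 3) × (6.8 - 9)/(6 - 9) × (6.8 - 12)/(6 - 12) = 0.805037
L_2(6.8) = (6.8 - 3)/(9 - 3) × (6.8 - 6)/(9 - 6) × (6.8 - 12)/(9 - 12) = 0.292741
L_3(6.8) = (6.8 - 3)/(12 - 3) × (6.8 - 6)/(12 - 6) × (6.8 - 9)/(12 - 9) = -0.041284

P(6.8) = 24×L_0(6.8) + (-9)×L_1(6.8) + (-12)×L_2(6.8) + 8×L_3(6.8)
P(6.8) = -12.444346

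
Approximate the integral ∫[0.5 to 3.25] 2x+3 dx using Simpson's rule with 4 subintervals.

f(x) = 2x+3
a = 0.5, b = 3.25, n = 4
h = (b - a)/n = 0.687500

Simpson's rule: (h/3)[f(x₀) + 4f(x₁) + 2f(x₂) + ... + f(xₙ)]

x_0 = 0.5000, f(x_0) = 4.000000, coefficient = 1
x_1 = 1.1875, f(x_1) = 5.375000, coefficient = 4
x_2 = 1.8750, f(x_2) = 6.750000, coefficient = 2
x_3 = 2.5625, f(x_3) = 8.125000, coefficient = 4
x_4 = 3.2500, f(x_4) = 9.500000, coefficient = 1

I ≈ (0.687500/3) × 81.000000 = 18.562500
Exact value: 18.562500
Error: 0.000000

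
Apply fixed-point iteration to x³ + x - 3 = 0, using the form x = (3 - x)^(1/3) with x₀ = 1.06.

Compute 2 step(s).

Equation: x³ + x - 3 = 0
Fixed-point form: x = (3 - x)^(1/3)
x₀ = 1.06

x_1 = g(1.060000) = 1.247194
x_2 = g(1.247194) = 1.205715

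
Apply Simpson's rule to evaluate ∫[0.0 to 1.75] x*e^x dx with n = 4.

f(x) = x*e^x
a = 0.0, b = 1.75, n = 4
h = (b - a)/n = 0.437500

Simpson's rule: (h/3)[f(x₀) + 4f(x₁) + 2f(x₂) + ... + f(xₙ)]

x_0 = 0.0000, f(x_0) = 0.000000, coefficient = 1
x_1 = 0.4375, f(x_1) = 0.677613, coefficient = 4
x_2 = 0.8750, f(x_2) = 2.099016, coefficient = 2
x_3 = 1.3125, f(x_3) = 4.876529, coefficient = 4
x_4 = 1.7500, f(x_4) = 10.070555, coefficient = 1

I ≈ (0.437500/3) × 36.485156 = 5.320752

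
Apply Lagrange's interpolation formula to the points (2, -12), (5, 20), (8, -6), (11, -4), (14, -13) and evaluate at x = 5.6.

Lagrange interpolation formula:
P(x) = Σ yᵢ × Lᵢ(x)
where Lᵢ(x) = Π_{j≠i} (x - xⱼ)/(xᵢ - xⱼ)

L_0(5.6) = (5.6 - 5)/(2 - 5) × (5.6 - 8)/(2 - 8) × (5.6 - 11)/(2 - 11) × (5.6 - 14)/(2 - 14) = -0.033600
L_1(5.6) = (5.6 - 2)/(5 - 2) × (5.6 - 8)/(5 - 8) × (5.6 - 11)/(5 - 11) × (5.6 - 14)/(5 - 14) = 0.806400
L_2(5.6) = (5.6 - 2)/(8 - 2) × (5.6 - 5)/(8 - 5) × (5.6 - 11)/(8 - 11) × (5.6 - 14)/(8 - 14) = 0.302400
L_3(5.6) = (5.6 - 2)/(11 - 2) × (5.6 - 5)/(11 - 5) × (5.6 - 8)/(11 - 8) × (5.6 - 14)/(11 - 14) = -0.089600
L_4(5.6) = (5.6 - 2)/(14 - 2) × (5.6 - 5)/(14 - 5) × (5.6 - 8)/(14 - 8) × (5.6 - 11)/(14 - 11) = 0.014400

P(5.6) = (-12)×L_0(5.6) + 20×L_1(5.6) + (-6)×L_2(5.6) + (-4)×L_3(5.6) + (-13)×L_4(5.6)
P(5.6) = 14.888000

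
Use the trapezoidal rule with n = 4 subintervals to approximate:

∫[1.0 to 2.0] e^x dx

f(x) = e^x
a = 1.0, b = 2.0, n = 4
h = (b - a)/n = 0.250000

Trapezoidal rule: (h/2)[f(x₀) + 2f(x₁) + 2f(x₂) + ... + f(xₙ)]

x_0 = 1.0000, f(x_0) = 2.718282, coefficient = 1
x_1 = 1.2500, f(x_1) = 3.490343, coefficient = 2
x_2 = 1.5000, f(x_2) = 4.481689, coefficient = 2
x_3 = 1.7500, f(x_3) = 5.754603, coefficient = 2
x_4 = 2.0000, f(x_4) = 7.389056, coefficient = 1

I ≈ (0.250000/2) × 37.560607 = 4.695076
Exact value: 4.670774
Error: 0.024302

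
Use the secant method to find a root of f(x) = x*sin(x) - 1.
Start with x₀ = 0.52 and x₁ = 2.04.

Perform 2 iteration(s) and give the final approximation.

f(x) = x*sin(x) - 1
x₀ = 0.52, x₁ = 2.04

Secant formula: x_{n+1} = x_n - f(x_n)(x_n - x_{n-1})/(f(x_n) - f(x_{n-1}))

Iteration 1:
  f(0.520000) = -0.741622
  f(2.040000) = 0.819534
  x_2 = 2.040000 - 0.819534×(2.040000 - 0.520000)/(0.819534 - (-0.741622))
       = 1.242071
Iteration 2:
  f(2.040000) = 0.819534
  f(1.242071) = 0.175564
  x_3 = 1.242071 - 0.175564×(1.242071 - 2.040000)/(0.175564 - 0.819534)
       = 1.024534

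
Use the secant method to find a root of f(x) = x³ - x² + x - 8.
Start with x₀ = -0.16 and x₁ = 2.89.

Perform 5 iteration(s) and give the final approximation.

f(x) = x³ - x² + x - 8
x₀ = -0.16, x₁ = 2.89

Secant formula: x_{n+1} = x_n - f(x_n)(x_n - x_{n-1})/(f(x_n) - f(x_{n-1}))

Iteration 1:
  f(-0.160000) = -8.189696
  f(2.890000) = 10.675469
  x_2 = 2.890000 - 10.675469×(2.890000 - (-0.160000))/(10.675469 - (-8.189696))
       = 1.164058
Iteration 2:
  f(2.890000) = 10.675469
  f(1.164058) = -6.613638
  x_3 = 1.164058 - (-6.613638)×(1.164058 - 2.890000)/(-6.613638 - 10.675469)
       = 1.824286
Iteration 3:
  f(1.164058) = -6.613638
  f(1.824286) = -3.432473
  x_4 = 1.824286 - (-3.432473)×(1.824286 - 1.164058)/(-3.432473 - (-6.613638))
       = 2.536671
Iteration 4:
  f(1.824286) = -3.432473
  f(2.536671) = 4.424694
  x_5 = 2.536671 - 4.424694×(2.536671 - 1.824286)/(4.424694 - (-3.432473))
       = 2.135498
Iteration 5:
  f(2.536671) = 4.424694
  f(2.135498) = -0.686232
  x_6 = 2.135498 - (-0.686232)×(2.135498 - 2.536671)/(-0.686232 - 4.424694)
       = 2.189363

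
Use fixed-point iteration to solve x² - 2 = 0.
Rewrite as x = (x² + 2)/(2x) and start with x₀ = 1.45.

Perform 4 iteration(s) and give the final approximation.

Equation: x² - 2 = 0
Fixed-point form: x = (x² + 2)/(2x)
x₀ = 1.45

x_1 = g(1.450000) = 1.414655
x_2 = g(1.414655) = 1.414214
x_3 = g(1.414214) = 1.414214
x_4 = g(1.414214) = 1.414214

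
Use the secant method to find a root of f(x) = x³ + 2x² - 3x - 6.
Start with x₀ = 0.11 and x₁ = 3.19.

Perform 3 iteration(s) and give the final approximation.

f(x) = x³ + 2x² - 3x - 6
x₀ = 0.11, x₁ = 3.19

Secant formula: x_{n+1} = x_n - f(x_n)(x_n - x_{n-1})/(f(x_n) - f(x_{n-1}))

Iteration 1:
  f(0.110000) = -6.304469
  f(3.190000) = 37.243959
  x_2 = 3.190000 - 37.243959×(3.190000 - 0.110000)/(37.243959 - (-6.304469))
       = 0.555889
Iteration 2:
  f(3.190000) = 37.243959
  f(0.555889) = -6.877865
  x_3 = 0.555889 - (-6.877865)×(0.555889 - 3.190000)/(-6.877865 - 37.243959)
       = 0.966503
Iteration 3:
  f(0.555889) = -6.877865
  f(0.966503) = -6.128414
  x_4 = 0.966503 - (-6.128414)×(0.966503 - 0.555889)/(-6.128414 - (-6.877865))
       = 4.324179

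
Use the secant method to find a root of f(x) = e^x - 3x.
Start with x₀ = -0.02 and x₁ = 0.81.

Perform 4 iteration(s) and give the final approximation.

f(x) = e^x - 3x
x₀ = -0.02, x₁ = 0.81

Secant formula: x_{n+1} = x_n - f(x_n)(x_n - x_{n-1})/(f(x_n) - f(x_{n-1}))

Iteration 1:
  f(-0.020000) = 1.040199
  f(0.810000) = -0.182092
  x_2 = 0.810000 - (-0.182092)×(0.810000 - (-0.020000))/(-0.182092 - 1.040199)
       = 0.686350
Iteration 2:
  f(0.810000) = -0.182092
  f(0.686350) = -0.072598
  x_3 = 0.686350 - (-0.072598)×(0.686350 - 0.810000)/(-0.072598 - (-0.182092))
       = 0.604366
Iteration 3:
  f(0.686350) = -0.072598
  f(0.604366) = 0.016994
  x_4 = 0.604366 - 0.016994×(0.604366 - 0.686350)/(0.016994 - (-0.072598))
       = 0.619917
Iteration 4:
  f(0.604366) = 0.016994
  f(0.619917) = -0.000977
  x_5 = 0.619917 - (-0.000977)×(0.619917 - 0.604366)/(-0.000977 - 0.016994)
       = 0.619071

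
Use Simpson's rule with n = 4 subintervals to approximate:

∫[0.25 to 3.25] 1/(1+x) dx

f(x) = 1/(1+x)
a = 0.25, b = 3.25, n = 4
h = (b - a)/n = 0.750000

Simpson's rule: (h/3)[f(x₀) + 4f(x₁) + 2f(x₂) + ... + f(xₙ)]

x_0 = 0.2500, f(x_0) = 0.800000, coefficient = 1
x_1 = 1.0000, f(x_1) = 0.500000, coefficient = 4
x_2 = 1.7500, f(x_2) = 0.363636, coefficient = 2
x_3 = 2.5000, f(x_3) = 0.285714, coefficient = 4
x_4 = 3.2500, f(x_4) = 0.235294, coefficient = 1

I ≈ (0.750000/3) × 4.905424 = 1.226356
Exact value: 1.223775
Error: 0.002581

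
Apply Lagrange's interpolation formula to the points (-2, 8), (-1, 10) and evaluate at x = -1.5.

Lagrange interpolation formula:
P(x) = Σ yᵢ × Lᵢ(x)
where Lᵢ(x) = Π_{j≠i} (x - xⱼ)/(xᵢ - xⱼ)

L_0(-1.5) = (-1.5 - (-1))/(-2 - (-1)) = 0.500000
L_1(-1.5) = (-1.5 - (-2))/(-1 - (-2)) = 0.500000

P(-1.5) = 8×L_0(-1.5) + 10×L_1(-1.5)
P(-1.5) = 9.000000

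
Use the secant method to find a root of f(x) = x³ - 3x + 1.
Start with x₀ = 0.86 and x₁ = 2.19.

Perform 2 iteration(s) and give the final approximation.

f(x) = x³ - 3x + 1
x₀ = 0.86, x₁ = 2.19

Secant formula: x_{n+1} = x_n - f(x_n)(x_n - x_{n-1})/(f(x_n) - f(x_{n-1}))

Iteration 1:
  f(0.860000) = -0.943944
  f(2.190000) = 4.933459
  x_2 = 2.190000 - 4.933459×(2.190000 - 0.860000)/(4.933459 - (-0.943944))
       = 1.073605
Iteration 2:
  f(2.190000) = 4.933459
  f(1.073605) = -0.983348
  x_3 = 1.073605 - (-0.983348)×(1.073605 - 2.190000)/(-0.983348 - 4.933459)
       = 1.259145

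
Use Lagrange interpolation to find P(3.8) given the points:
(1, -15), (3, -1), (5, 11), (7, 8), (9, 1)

Lagrange interpolation formula:
P(x) = Σ yᵢ × Lᵢ(x)
where Lᵢ(x) = Π_{j≠i} (x - xⱼ)/(xᵢ - xⱼ)

L_0(3.8) = (3.8 - 3)/(1 - 3) × (3.8 - 5)/(1 - 5) × (3.8 - 7)/(1 - 7) × (3.8 - 9)/(1 - 9) = -0.041600
L_1(3.8) = (3.8 - 1)/(3 - 1) × (3.8 - 5)/(3 - 5) × (3.8 - 7)/(3 - 7) × (3.8 - 9)/(3 - 9) = 0.582400
L_2(3.8) = (3.8 - 1)/(5 - 1) × (3.8 - 3)/(5 - 3) × (3.8 - 7)/(5 - 7) × (3.8 - 9)/(5 - 9) = 0.582400
L_3(3.8) = (3.8 - 1)/(7 - 1) × (3.8 - 3)/(7 - 3) × (3.8 - 5)/(7 - 5) × (3.8 - 9)/(7 - 9) = -0.145600
L_4(3.8) = (3.8 - 1)/(9 - 1) × (3.8 - 3)/(9 - 3) × (3.8 - 5)/(9 - 5) × (3.8 - 7)/(9 - 7) = 0.022400

P(3.8) = (-15)×L_0(3.8) + (-1)×L_1(3.8) + 11×L_2(3.8) + 8×L_3(3.8) + 1×L_4(3.8)
P(3.8) = 5.305600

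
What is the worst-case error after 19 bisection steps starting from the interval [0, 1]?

Bisection error bound: |error| ≤ (b-a)/2^n
|error| ≤ (1 - 0)/2^19 = 1/2^19
|error| ≤ 0.0000019073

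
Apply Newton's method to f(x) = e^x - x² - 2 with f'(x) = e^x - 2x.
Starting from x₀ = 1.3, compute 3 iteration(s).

f(x) = e^x - x² - 2
f'(x) = e^x - 2x
x₀ = 1.3

Newton-Raphson formula: x_{n+1} = x_n - f(x_n)/f'(x_n)

Iteration 1:
  f(1.300000) = -0.020703
  f'(1.300000) = 1.069297
  x_1 = 1.300000 - (-0.020703)/1.069297 = 1.319362
Iteration 2:
  f(1.319362) = 0.000317
  f'(1.319362) = 1.102309
  x_2 = 1.319362 - 0.000317/1.102309 = 1.319074
Iteration 3:
  f(1.319074) = 0.000000
  f'(1.319074) = 1.101808
  x_3 = 1.319074 - 0.000000/1.101808 = 1.319074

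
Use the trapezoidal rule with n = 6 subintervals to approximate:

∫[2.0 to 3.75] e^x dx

f(x) = e^x
a = 2.0, b = 3.75, n = 6
h = (b - a)/n = 0.291667

Trapezoidal rule: (h/2)[f(x₀) + 2f(x₁) + 2f(x₂) + ... + f(xₙ)]

x_0 = 2.0000, f(x_0) = 7.389056, coefficient = 1
x_1 = 2.2917, f(x_1) = 9.891410, coefficient = 2
x_2 = 2.5833, f(x_2) = 13.241202, coefficient = 2
x_3 = 2.8750, f(x_3) = 17.725424, coefficient = 2
x_4 = 3.1667, f(x_4) = 23.728258, coefficient = 2
x_5 = 3.4583, f(x_5) = 31.763992, coefficient = 2
x_6 = 3.7500, f(x_6) = 42.521082, coefficient = 1

I ≈ (0.291667/2) × 242.610711 = 35.380729
Exact value: 35.132026
Error: 0.248703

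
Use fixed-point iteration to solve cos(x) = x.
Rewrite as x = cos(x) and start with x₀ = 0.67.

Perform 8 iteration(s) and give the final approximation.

Equation: cos(x) = x
Fixed-point form: x = cos(x)
x₀ = 0.67

x_1 = g(0.670000) = 0.783822
x_2 = g(0.783822) = 0.708221
x_3 = g(0.708221) = 0.759521
x_4 = g(0.759521) = 0.725166
x_5 = g(0.725166) = 0.748389
x_6 = g(0.748389) = 0.732786
x_7 = g(0.732786) = 0.743314
x_8 = g(0.743314) = 0.736230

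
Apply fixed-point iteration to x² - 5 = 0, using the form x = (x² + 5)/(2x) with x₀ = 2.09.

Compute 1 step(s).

Equation: x² - 5 = 0
Fixed-point form: x = (x² + 5)/(2x)
x₀ = 2.09

x_1 = g(2.090000) = 2.241172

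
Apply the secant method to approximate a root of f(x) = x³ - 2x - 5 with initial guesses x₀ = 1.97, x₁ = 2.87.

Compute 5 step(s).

f(x) = x³ - 2x - 5
x₀ = 1.97, x₁ = 2.87

Secant formula: x_{n+1} = x_n - f(x_n)(x_n - x_{n-1})/(f(x_n) - f(x_{n-1}))

Iteration 1:
  f(1.970000) = -1.294627
  f(2.870000) = 12.899903
  x_2 = 2.870000 - 12.899903×(2.870000 - 1.970000)/(12.899903 - (-1.294627))
       = 2.052085
Iteration 2:
  f(2.870000) = 12.899903
  f(2.052085) = -0.462727
  x_3 = 2.052085 - (-0.462727)×(2.052085 - 2.870000)/(-0.462727 - 12.899903)
       = 2.080409
Iteration 3:
  f(2.052085) = -0.462727
  f(2.080409) = -0.156602
  x_4 = 2.080409 - (-0.156602)×(2.080409 - 2.052085)/(-0.156602 - (-0.462727))
       = 2.094898
Iteration 4:
  f(2.080409) = -0.156602
  f(2.094898) = 0.003863
  x_5 = 2.094898 - 0.003863×(2.094898 - 2.080409)/(0.003863 - (-0.156602))
       = 2.094549
Iteration 5:
  f(2.094898) = 0.003863
  f(2.094549) = -0.000031
  x_6 = 2.094549 - (-0.000031)×(2.094549 - 2.094898)/(-0.000031 - 0.003863)
       = 2.094551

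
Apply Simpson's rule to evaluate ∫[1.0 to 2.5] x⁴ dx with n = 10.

f(x) = x⁴
a = 1.0, b = 2.5, n = 10
h = (b - a)/n = 0.150000

Simpson's rule: (h/3)[f(x₀) + 4f(x₁) + 2f(x₂) + ... + f(xₙ)]

x_0 = 1.0000, f(x_0) = 1.000000, coefficient = 1
x_1 = 1.1500, f(x_1) = 1.749006, coefficient = 4
x_2 = 1.3000, f(x_2) = 2.856100, coefficient = 2
x_3 = 1.4500, f(x_3) = 4.420506, coefficient = 4
x_4 = 1.6000, f(x_4) = 6.553600, coefficient = 2
x_5 = 1.7500, f(x_5) = 9.378906, coefficient = 4
x_6 = 1.9000, f(x_6) = 13.032100, coefficient = 2
x_7 = 2.0500, f(x_7) = 17.661006, coefficient = 4
x_8 = 2.2000, f(x_8) = 23.425600, coefficient = 2
x_9 = 2.3500, f(x_9) = 30.498006, coefficient = 4
x_10 = 2.5000, f(x_10) = 39.062500, coefficient = 1

I ≈ (0.150000/3) × 386.627025 = 19.331351
Exact value: 19.331250
Error: 0.000101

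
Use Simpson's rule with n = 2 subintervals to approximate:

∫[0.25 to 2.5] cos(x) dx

f(x) = cos(x)
a = 0.25, b = 2.5, n = 2
h = (b - a)/n = 1.125000

Simpson's rule: (h/3)[f(x₀) + 4f(x₁) + 2f(x₂) + ... + f(xₙ)]

x_0 = 0.2500, f(x_0) = 0.968912, coefficient = 1
x_1 = 1.3750, f(x_1) = 0.194548, coefficient = 4
x_2 = 2.5000, f(x_2) = -0.801144, coefficient = 1

I ≈ (1.125000/3) × 0.945960 = 0.354735
Exact value: 0.351068
Error: 0.003667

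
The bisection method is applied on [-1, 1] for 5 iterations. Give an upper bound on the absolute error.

Bisection error bound: |error| ≤ (b-a)/2^n
|error| ≤ (1 - (-1))/2^5 = 2/2^5
|error| ≤ 0.0625000000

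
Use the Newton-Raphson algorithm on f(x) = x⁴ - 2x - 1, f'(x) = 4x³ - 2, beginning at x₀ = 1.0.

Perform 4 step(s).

f(x) = x⁴ - 2x - 1
f'(x) = 4x³ - 2
x₀ = 1.0

Newton-Raphson formula: x_{n+1} = x_n - f(x_n)/f'(x_n)

Iteration 1:
  f(1.000000) = -2.000000
  f'(1.000000) = 2.000000
  x_1 = 1.000000 - (-2.000000)/2.000000 = 2.000000
Iteration 2:
  f(2.000000) = 11.000000
  f'(2.000000) = 30.000000
  x_2 = 2.000000 - 11.000000/30.000000 = 1.633333
Iteration 3:
  f(1.633333) = 2.850372
  f'(1.633333) = 15.429481
  x_3 = 1.633333 - 2.850372/15.429481 = 1.448598
Iteration 4:
  f(1.448598) = 0.506238
  f'(1.448598) = 10.159160
  x_4 = 1.448598 - 0.506238/10.159160 = 1.398767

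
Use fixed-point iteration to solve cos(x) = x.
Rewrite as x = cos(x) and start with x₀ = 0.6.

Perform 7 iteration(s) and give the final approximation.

Equation: cos(x) = x
Fixed-point form: x = cos(x)
x₀ = 0.6

x_1 = g(0.600000) = 0.825336
x_2 = g(0.825336) = 0.678310
x_3 = g(0.678310) = 0.778634
x_4 = g(0.778634) = 0.711874
x_5 = g(0.711874) = 0.757139
x_6 = g(0.757139) = 0.726804
x_7 = g(0.726804) = 0.747302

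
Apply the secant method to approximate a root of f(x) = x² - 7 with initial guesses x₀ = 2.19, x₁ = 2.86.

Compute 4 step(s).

f(x) = x² - 7
x₀ = 2.19, x₁ = 2.86

Secant formula: x_{n+1} = x_n - f(x_n)(x_n - x_{n-1})/(f(x_n) - f(x_{n-1}))

Iteration 1:
  f(2.190000) = -2.203900
  f(2.860000) = 1.179600
  x_2 = 2.860000 - 1.179600×(2.860000 - 2.190000)/(1.179600 - (-2.203900))
       = 2.626416
Iteration 2:
  f(2.860000) = 1.179600
  f(2.626416) = -0.101940
  x_3 = 2.626416 - (-0.101940)×(2.626416 - 2.860000)/(-0.101940 - 1.179600)
       = 2.644996
Iteration 3:
  f(2.626416) = -0.101940
  f(2.644996) = -0.003995
  x_4 = 2.644996 - (-0.003995)×(2.644996 - 2.626416)/(-0.003995 - (-0.101940))
       = 2.645754
Iteration 4:
  f(2.644996) = -0.003995
  f(2.645754) = 0.000015
  x_5 = 2.645754 - 0.000015×(2.645754 - 2.644996)/(0.000015 - (-0.003995))
       = 2.645751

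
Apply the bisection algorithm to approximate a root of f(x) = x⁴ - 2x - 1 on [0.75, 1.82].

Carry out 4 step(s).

f(x) = x⁴ - 2x - 1
Initial interval: [0.75, 1.82]

Iteration 1:
  c_1 = (0.750000 + 1.820000)/2 = 1.285000
  f(c_1) = f(1.285000) = -0.843456
  f(a) × f(c) ≥ 0, new interval: [1.285000, 1.820000]
Iteration 2:
  c_2 = (1.285000 + 1.820000)/2 = 1.552500
  f(c_2) = f(1.552500) = 1.704335
  f(a) × f(c) < 0, new interval: [1.285000, 1.552500]
Iteration 3:
  c_3 = (1.285000 + 1.552500)/2 = 1.418750
  f(c_3) = f(1.418750) = 0.214071
  f(a) × f(c) < 0, new interval: [1.285000, 1.418750]
Iteration 4:
  c_4 = (1.285000 + 1.418750)/2 = 1.351875
  f(c_4) = f(1.351875) = -0.363752
  f(a) × f(c) ≥ 0, new interval: [1.351875, 1.418750]

After 4 iteration(s), the approximation is c_4 = 1.351875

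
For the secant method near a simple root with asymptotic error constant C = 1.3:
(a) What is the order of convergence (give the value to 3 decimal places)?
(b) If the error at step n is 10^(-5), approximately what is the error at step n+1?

(a) Secant method has superlinear convergence with order φ = (1+√5)/2 ≈ 1.618.
    This means |e_{n+1}| ≈ C|e_n|^1.618.

(b) With |e_n| = 10^(-5) and C = 1.3:
    |e_{n+1}| ≈ 1.3 × (10^(-5))^1.618 = 1.3 × 10^(-8.09)

(a) ≈ 1.618 (golden ratio); (b) |e_{n+1}| ≈ 1.056e-08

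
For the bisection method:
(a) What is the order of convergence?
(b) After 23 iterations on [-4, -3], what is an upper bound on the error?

(a) Bisection has linear (order 1) convergence; the error is halved each step.

(b) Error bound = (b-a)/2^n = (-3 - (-4))/2^{23}
    = 1/2^{23}

(a) 1 (linear); (b) error ≤ 1.19e-07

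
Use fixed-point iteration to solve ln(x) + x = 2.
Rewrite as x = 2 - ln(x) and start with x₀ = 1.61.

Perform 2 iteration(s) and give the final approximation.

Equation: ln(x) + x = 2
Fixed-point form: x = 2 - ln(x)
x₀ = 1.61

x_1 = g(1.610000) = 1.523766
x_2 = g(1.523766) = 1.578815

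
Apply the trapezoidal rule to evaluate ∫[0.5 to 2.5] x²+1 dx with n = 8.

f(x) = x²+1
a = 0.5, b = 2.5, n = 8
h = (b - a)/n = 0.250000

Trapezoidal rule: (h/2)[f(x₀) + 2f(x₁) + 2f(x₂) + ... + f(xₙ)]

x_0 = 0.5000, f(x_0) = 1.250000, coefficient = 1
x_1 = 0.7500, f(x_1) = 1.562500, coefficient = 2
x_2 = 1.0000, f(x_2) = 2.000000, coefficient = 2
x_3 = 1.2500, f(x_3) = 2.562500, coefficient = 2
x_4 = 1.5000, f(x_4) = 3.250000, coefficient = 2
x_5 = 1.7500, f(x_5) = 4.062500, coefficient = 2
x_6 = 2.0000, f(x_6) = 5.000000, coefficient = 2
x_7 = 2.2500, f(x_7) = 6.062500, coefficient = 2
x_8 = 2.5000, f(x_8) = 7.250000, coefficient = 1

I ≈ (0.250000/2) × 57.500000 = 7.187500
Exact value: 7.166667
Error: 0.020833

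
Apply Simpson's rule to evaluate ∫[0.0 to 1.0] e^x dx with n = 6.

f(x) = e^x
a = 0.0, b = 1.0, n = 6
h = (b - a)/n = 0.166667

Simpson's rule: (h/3)[f(x₀) + 4f(x₁) + 2f(x₂) + ... + f(xₙ)]

x_0 = 0.0000, f(x_0) = 1.000000, coefficient = 1
x_1 = 0.1667, f(x_1) = 1.181360, coefficient = 4
x_2 = 0.3333, f(x_2) = 1.395612, coefficient = 2
x_3 = 0.5000, f(x_3) = 1.648721, coefficient = 4
x_4 = 0.6667, f(x_4) = 1.947734, coefficient = 2
x_5 = 0.8333, f(x_5) = 2.300976, coefficient = 4
x_6 = 1.0000, f(x_6) = 2.718282, coefficient = 1

I ≈ (0.166667/3) × 30.929205 = 1.718289
Exact value: 1.718282
Error: 0.000007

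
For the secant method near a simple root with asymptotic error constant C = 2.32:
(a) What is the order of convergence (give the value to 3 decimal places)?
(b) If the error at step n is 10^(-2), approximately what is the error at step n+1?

(a) Secant method has superlinear convergence with order φ = (1+√5)/2 ≈ 1.618.
    This means |e_{n+1}| ≈ C|e_n|^1.618.

(b) With |e_n| = 10^(-2) and C = 2.32:
    |e_{n+1}| ≈ 2.32 × (10^(-2))^1.618 = 2.32 × 10^(-3.24)

(a) ≈ 1.618 (golden ratio); (b) |e_{n+1}| ≈ 1.347e-03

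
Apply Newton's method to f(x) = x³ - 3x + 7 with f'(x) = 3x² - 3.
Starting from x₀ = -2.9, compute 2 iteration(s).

f(x) = x³ - 3x + 7
f'(x) = 3x² - 3
x₀ = -2.9

Newton-Raphson formula: x_{n+1} = x_n - f(x_n)/f'(x_n)

Iteration 1:
  f(-2.900000) = -8.689000
  f'(-2.900000) = 22.230000
  x_1 = -2.900000 - (-8.689000)/22.230000 = -2.509132
Iteration 2:
  f(-2.509132) = -1.269452
  f'(-2.509132) = 15.887227
  x_2 = -2.509132 - (-1.269452)/15.887227 = -2.429228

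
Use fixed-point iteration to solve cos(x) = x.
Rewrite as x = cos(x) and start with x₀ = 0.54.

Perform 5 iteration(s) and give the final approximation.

Equation: cos(x) = x
Fixed-point form: x = cos(x)
x₀ = 0.54

x_1 = g(0.540000) = 0.857709
x_2 = g(0.857709) = 0.654172
x_3 = g(0.654172) = 0.793552
x_4 = g(0.793552) = 0.701318
x_5 = g(0.701318) = 0.763993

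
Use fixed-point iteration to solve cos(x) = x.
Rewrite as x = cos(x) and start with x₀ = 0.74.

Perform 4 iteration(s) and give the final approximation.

Equation: cos(x) = x
Fixed-point form: x = cos(x)
x₀ = 0.74

x_1 = g(0.740000) = 0.738469
x_2 = g(0.738469) = 0.739500
x_3 = g(0.739500) = 0.738805
x_4 = g(0.738805) = 0.739274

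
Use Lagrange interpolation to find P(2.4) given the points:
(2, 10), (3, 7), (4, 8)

Lagrange interpolation formula:
P(x) = Σ yᵢ × Lᵢ(x)
where Lᵢ(x) = Π_{j≠i} (x - xⱼ)/(xᵢ - xⱼ)

L_0(2.4) = (2.4 - 3)/(2 - 3) × (2.4 - 4)/(2 - 4) = 0.480000
L_1(2.4) = (2.4 - 2)/(3 - 2) × (2.4 - 4)/(3 - 4) = 0.640000
L_2(2.4) = (2.4 - 2)/(4 - 2) × (2.4 - 3)/(4 - 3) = -0.120000

P(2.4) = 10×L_0(2.4) + 7×L_1(2.4) + 8×L_2(2.4)
P(2.4) = 8.320000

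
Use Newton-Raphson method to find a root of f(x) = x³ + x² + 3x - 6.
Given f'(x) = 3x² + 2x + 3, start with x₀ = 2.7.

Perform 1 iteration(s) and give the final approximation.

f(x) = x³ + x² + 3x - 6
f'(x) = 3x² + 2x + 3
x₀ = 2.7

Newton-Raphson formula: x_{n+1} = x_n - f(x_n)/f'(x_n)

Iteration 1:
  f(2.700000) = 29.073000
  f'(2.700000) = 30.270000
  x_1 = 2.700000 - 29.073000/30.270000 = 1.739544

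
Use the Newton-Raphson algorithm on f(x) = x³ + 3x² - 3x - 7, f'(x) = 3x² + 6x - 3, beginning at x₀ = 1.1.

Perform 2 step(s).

f(x) = x³ + 3x² - 3x - 7
f'(x) = 3x² + 6x - 3
x₀ = 1.1

Newton-Raphson formula: x_{n+1} = x_n - f(x_n)/f'(x_n)

Iteration 1:
  f(1.100000) = -5.339000
  f'(1.100000) = 7.230000
  x_1 = 1.100000 - (-5.339000)/7.230000 = 1.838451
Iteration 2:
  f(1.838451) = 3.838136
  f'(1.838451) = 18.170411
  x_2 = 1.838451 - 3.838136/18.170411 = 1.627221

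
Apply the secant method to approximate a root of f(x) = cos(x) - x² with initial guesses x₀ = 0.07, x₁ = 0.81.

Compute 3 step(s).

f(x) = cos(x) - x²
x₀ = 0.07, x₁ = 0.81

Secant formula: x_{n+1} = x_n - f(x_n)(x_n - x_{n-1})/(f(x_n) - f(x_{n-1}))

Iteration 1:
  f(0.070000) = 0.992651
  f(0.810000) = 0.033398
  x_2 = 0.810000 - 0.033398×(0.810000 - 0.070000)/(0.033398 - 0.992651)
       = 0.835765
Iteration 2:
  f(0.810000) = 0.033398
  f(0.835765) = -0.027892
  x_3 = 0.835765 - (-0.027892)×(0.835765 - 0.810000)/(-0.027892 - 0.033398)
       = 0.824040
Iteration 3:
  f(0.835765) = -0.027892
  f(0.824040) = 0.000221
  x_4 = 0.824040 - 0.000221×(0.824040 - 0.835765)/(0.000221 - (-0.027892))
       = 0.824132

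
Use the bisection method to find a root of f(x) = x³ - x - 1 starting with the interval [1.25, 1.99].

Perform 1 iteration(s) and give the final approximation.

f(x) = x³ - x - 1
Initial interval: [1.25, 1.99]

Iteration 1:
  c_1 = (1.250000 + 1.990000)/2 = 1.620000
  f(c_1) = f(1.620000) = 1.631528
  f(a) × f(c) < 0, new interval: [1.250000, 1.620000]

After 1 iteration(s), the approximation is c_1 = 1.620000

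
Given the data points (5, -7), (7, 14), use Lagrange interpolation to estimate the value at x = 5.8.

Lagrange interpolation formula:
P(x) = Σ yᵢ × Lᵢ(x)
where Lᵢ(x) = Π_{j≠i} (x - xⱼ)/(xᵢ - xⱼ)

L_0(5.8) = (5.8 - 7)/(5 - 7) = 0.600000
L_1(5.8) = (5.8 - 5)/(7 - 5) = 0.400000

P(5.8) = (-7)×L_0(5.8) + 14×L_1(5.8)
P(5.8) = 1.400000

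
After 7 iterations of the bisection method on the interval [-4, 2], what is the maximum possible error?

Bisection error bound: |error| ≤ (b-a)/2^n
|error| ≤ (2 - (-4))/2^7 = 6/2^7
|error| ≤ 0.0468750000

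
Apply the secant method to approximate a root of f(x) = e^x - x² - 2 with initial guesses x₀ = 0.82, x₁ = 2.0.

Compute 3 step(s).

f(x) = e^x - x² - 2
x₀ = 0.82, x₁ = 2.0

Secant formula: x_{n+1} = x_n - f(x_n)(x_n - x_{n-1})/(f(x_n) - f(x_{n-1}))

Iteration 1:
  f(0.820000) = -0.401900
  f(2.000000) = 1.389056
  x_2 = 2.000000 - 1.389056×(2.000000 - 0.820000)/(1.389056 - (-0.401900))
       = 1.084798
Iteration 2:
  f(2.000000) = 1.389056
  f(1.084798) = -0.217944
  x_3 = 1.084798 - (-0.217944)×(1.084798 - 2.000000)/(-0.217944 - 1.389056)
       = 1.208920
Iteration 3:
  f(1.084798) = -0.217944
  f(1.208920) = -0.111623
  x_4 = 1.208920 - (-0.111623)×(1.208920 - 1.084798)/(-0.111623 - (-0.217944))
       = 1.339230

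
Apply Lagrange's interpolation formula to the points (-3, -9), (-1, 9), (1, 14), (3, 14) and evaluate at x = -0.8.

Lagrange interpolation formula:
P(x) = Σ yᵢ × Lᵢ(x)
where Lᵢ(x) = Π_{j≠i} (x - xⱼ)/(xᵢ - xⱼ)

L_0(-0.8) = (-0.8 - (-1))/(-3 - (-1)) × (-0.8 - 1)/(-3 - 1) × (-0.8 - 3)/(-3 - 3) = -0.028500
L_1(-0.8) = (-0.8 - (-3))/(-1 - (-3)) × (-0.8 - 1)/(-1 - 1) × (-0.8 - 3)/(-1 - 3) = 0.940500
L_2(-0.8) = (-0.8 - (-3))/(1 - (-3)) × (-0.8 - (-1))/(1 - (-1)) × (-0.8 - 3)/(1 - 3) = 0.104500
L_3(-0.8) = (-0.8 - (-3))/(3 - (-3)) × (-0.8 - (-1))/(3 - (-1)) × (-0.8 - 1)/(3 - 1) = -0.016500

P(-0.8) = (-9)×L_0(-0.8) + 9×L_1(-0.8) + 14×L_2(-0.8) + 14×L_3(-0.8)
P(-0.8) = 9.953000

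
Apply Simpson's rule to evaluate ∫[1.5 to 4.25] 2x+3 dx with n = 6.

f(x) = 2x+3
a = 1.5, b = 4.25, n = 6
h = (b - a)/n = 0.458333

Simpson's rule: (h/3)[f(x₀) + 4f(x₁) + 2f(x₂) + ... + f(xₙ)]

x_0 = 1.5000, f(x_0) = 6.000000, coefficient = 1
x_1 = 1.9583, f(x_1) = 6.916667, coefficient = 4
x_2 = 2.4167, f(x_2) = 7.833333, coefficient = 2
x_3 = 2.8750, f(x_3) = 8.750000, coefficient = 4
x_4 = 3.3333, f(x_4) = 9.666667, coefficient = 2
x_5 = 3.7917, f(x_5) = 10.583333, coefficient = 4
x_6 = 4.2500, f(x_6) = 11.500000, coefficient = 1

I ≈ (0.458333/3) × 157.500000 = 24.062500
Exact value: 24.062500
Error: 0.000000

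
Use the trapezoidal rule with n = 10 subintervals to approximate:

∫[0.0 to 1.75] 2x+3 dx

f(x) = 2x+3
a = 0.0, b = 1.75, n = 10
h = (b - a)/n = 0.175000

Trapezoidal rule: (h/2)[f(x₀) + 2f(x₁) + 2f(x₂) + ... + f(xₙ)]

x_0 = 0.0000, f(x_0) = 3.000000, coefficient = 1
x_1 = 0.1750, f(x_1) = 3.350000, coefficient = 2
x_2 = 0.3500, f(x_2) = 3.700000, coefficient = 2
x_3 = 0.5250, f(x_3) = 4.050000, coefficient = 2
x_4 = 0.7000, f(x_4) = 4.400000, coefficient = 2
x_5 = 0.8750, f(x_5) = 4.750000, coefficient = 2
x_6 = 1.0500, f(x_6) = 5.100000, coefficient = 2
x_7 = 1.2250, f(x_7) = 5.450000, coefficient = 2
x_8 = 1.4000, f(x_8) = 5.800000, coefficient = 2
x_9 = 1.5750, f(x_9) = 6.150000, coefficient = 2
x_10 = 1.7500, f(x_10) = 6.500000, coefficient = 1

I ≈ (0.175000/2) × 95.000000 = 8.312500
Exact value: 8.312500
Error: 0.000000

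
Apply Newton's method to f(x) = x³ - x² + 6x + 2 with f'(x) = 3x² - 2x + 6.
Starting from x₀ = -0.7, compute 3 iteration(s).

f(x) = x³ - x² + 6x + 2
f'(x) = 3x² - 2x + 6
x₀ = -0.7

Newton-Raphson formula: x_{n+1} = x_n - f(x_n)/f'(x_n)

Iteration 1:
  f(-0.700000) = -3.033000
  f'(-0.700000) = 8.870000
  x_1 = -0.700000 - (-3.033000)/8.870000 = -0.358061
Iteration 2:
  f(-0.358061) = -0.322479
  f'(-0.358061) = 7.100745
  x_2 = -0.358061 - (-0.322479)/7.100745 = -0.312646
Iteration 3:
  f(-0.312646) = -0.004184
  f'(-0.312646) = 6.918535
  x_3 = -0.312646 - (-0.004184)/6.918535 = -0.312041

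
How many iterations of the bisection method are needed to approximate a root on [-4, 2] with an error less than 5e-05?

We need (b-a)/2^n ≤ 5e-05
(2 - (-4))/2^n ≤ 5e-05
6/2^n ≤ 5e-05
2^n ≥ 120000
n ≥ log₂(120000) = 16.87
n ≥ 17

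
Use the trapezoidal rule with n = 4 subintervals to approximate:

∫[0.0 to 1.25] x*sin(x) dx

f(x) = x*sin(x)
a = 0.0, b = 1.25, n = 4
h = (b - a)/n = 0.312500

Trapezoidal rule: (h/2)[f(x₀) + 2f(x₁) + 2f(x₂) + ... + f(xₙ)]

x_0 = 0.0000, f(x_0) = 0.000000, coefficient = 1
x_1 = 0.3125, f(x_1) = 0.096075, coefficient = 2
x_2 = 0.6250, f(x_2) = 0.365686, coefficient = 2
x_3 = 0.9375, f(x_3) = 0.755701, coefficient = 2
x_4 = 1.2500, f(x_4) = 1.186231, coefficient = 1

I ≈ (0.312500/2) × 3.621154 = 0.565805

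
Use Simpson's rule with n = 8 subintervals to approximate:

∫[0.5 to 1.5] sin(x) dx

f(x) = sin(x)
a = 0.5, b = 1.5, n = 8
h = (b - a)/n = 0.125000

Simpson's rule: (h/3)[f(x₀) + 4f(x₁) + 2f(x₂) + ... + f(xₙ)]

x_0 = 0.5000, f(x_0) = 0.479426, coefficient = 1
x_1 = 0.6250, f(x_1) = 0.585097, coefficient = 4
x_2 = 0.7500, f(x_2) = 0.681639, coefficient = 2
x_3 = 0.8750, f(x_3) = 0.767544, coefficient = 4
x_4 = 1.0000, f(x_4) = 0.841471, coefficient = 2
x_5 = 1.1250, f(x_5) = 0.902268, coefficient = 4
x_6 = 1.2500, f(x_6) = 0.948985, coefficient = 2
x_7 = 1.3750, f(x_7) = 0.980893, coefficient = 4
x_8 = 1.5000, f(x_8) = 0.997495, coefficient = 1

I ≈ (0.125000/3) × 19.364315 = 0.806846
Exact value: 0.806845
Error: 0.000001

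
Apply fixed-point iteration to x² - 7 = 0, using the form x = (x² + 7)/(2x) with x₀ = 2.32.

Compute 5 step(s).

Equation: x² - 7 = 0
Fixed-point form: x = (x² + 7)/(2x)
x₀ = 2.32

x_1 = g(2.320000) = 2.668621
x_2 = g(2.668621) = 2.645849
x_3 = g(2.645849) = 2.645751
x_4 = g(2.645751) = 2.645751
x_5 = g(2.645751) = 2.645751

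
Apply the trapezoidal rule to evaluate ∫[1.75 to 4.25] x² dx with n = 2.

f(x) = x²
a = 1.75, b = 4.25, n = 2
h = (b - a)/n = 1.250000

Trapezoidal rule: (h/2)[f(x₀) + 2f(x₁) + 2f(x₂) + ... + f(xₙ)]

x_0 = 1.7500, f(x_0) = 3.062500, coefficient = 1
x_1 = 3.0000, f(x_1) = 9.000000, coefficient = 2
x_2 = 4.2500, f(x_2) = 18.062500, coefficient = 1

I ≈ (1.250000/2) × 39.125000 = 24.453125
Exact value: 23.802083
Error: 0.651042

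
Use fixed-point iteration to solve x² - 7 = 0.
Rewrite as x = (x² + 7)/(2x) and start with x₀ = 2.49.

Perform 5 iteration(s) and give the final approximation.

Equation: x² - 7 = 0
Fixed-point form: x = (x² + 7)/(2x)
x₀ = 2.49

x_1 = g(2.490000) = 2.650622
x_2 = g(2.650622) = 2.645756
x_3 = g(2.645756) = 2.645751
x_4 = g(2.645751) = 2.645751
x_5 = g(2.645751) = 2.645751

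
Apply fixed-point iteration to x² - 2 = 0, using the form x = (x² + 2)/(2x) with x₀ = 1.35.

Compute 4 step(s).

Equation: x² - 2 = 0
Fixed-point form: x = (x² + 2)/(2x)
x₀ = 1.35

x_1 = g(1.350000) = 1.415741
x_2 = g(1.415741) = 1.414214
x_3 = g(1.414214) = 1.414214
x_4 = g(1.414214) = 1.414214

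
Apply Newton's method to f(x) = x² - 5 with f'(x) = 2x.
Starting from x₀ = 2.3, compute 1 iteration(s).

f(x) = x² - 5
f'(x) = 2x
x₀ = 2.3

Newton-Raphson formula: x_{n+1} = x_n - f(x_n)/f'(x_n)

Iteration 1:
  f(2.300000) = 0.290000
  f'(2.300000) = 4.600000
  x_1 = 2.300000 - 0.290000/4.600000 = 2.236957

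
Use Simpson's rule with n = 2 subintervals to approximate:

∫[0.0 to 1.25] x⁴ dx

f(x) = x⁴
a = 0.0, b = 1.25, n = 2
h = (b - a)/n = 0.625000

Simpson's rule: (h/3)[f(x₀) + 4f(x₁) + 2f(x₂) + ... + f(xₙ)]

x_0 = 0.0000, f(x_0) = 0.000000, coefficient = 1
x_1 = 0.6250, f(x_1) = 0.152588, coefficient = 4
x_2 = 1.2500, f(x_2) = 2.441406, coefficient = 1

I ≈ (0.625000/3) × 3.051758 = 0.635783
Exact value: 0.610352
Error: 0.025431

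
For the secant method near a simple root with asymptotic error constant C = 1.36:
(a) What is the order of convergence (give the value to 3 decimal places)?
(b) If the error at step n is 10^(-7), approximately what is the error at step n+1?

(a) Secant method has superlinear convergence with order φ = (1+√5)/2 ≈ 1.618.
    This means |e_{n+1}| ≈ C|e_n|^1.618.

(b) With |e_n| = 10^(-7) and C = 1.36:
    |e_{n+1}| ≈ 1.36 × (10^(-7))^1.618 = 1.36 × 10^(-11.33)

(a) ≈ 1.618 (golden ratio); (b) |e_{n+1}| ≈ 6.417e-12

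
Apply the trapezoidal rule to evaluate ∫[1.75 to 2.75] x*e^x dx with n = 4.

f(x) = x*e^x
a = 1.75, b = 2.75, n = 4
h = (b - a)/n = 0.250000

Trapezoidal rule: (h/2)[f(x₀) + 2f(x₁) + 2f(x₂) + ... + f(xₙ)]

x_0 = 1.7500, f(x_0) = 10.070555, coefficient = 1
x_1 = 2.0000, f(x_1) = 14.778112, coefficient = 2
x_2 = 2.2500, f(x_2) = 21.347406, coefficient = 2
x_3 = 2.5000, f(x_3) = 30.456235, coefficient = 2
x_4 = 2.7500, f(x_4) = 43.017238, coefficient = 1

I ≈ (0.250000/2) × 186.251298 = 23.281412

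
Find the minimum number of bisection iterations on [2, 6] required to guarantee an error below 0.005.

We need (b-a)/2^n ≤ 0.005
(6 - 2)/2^n ≤ 0.005
4/2^n ≤ 0.005
2^n ≥ 800
n ≥ log₂(800) = 9.64
n ≥ 10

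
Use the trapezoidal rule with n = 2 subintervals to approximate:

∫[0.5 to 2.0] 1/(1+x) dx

f(x) = 1/(1+x)
a = 0.5, b = 2.0, n = 2
h = (b - a)/n = 0.750000

Trapezoidal rule: (h/2)[f(x₀) + 2f(x₁) + 2f(x₂) + ... + f(xₙ)]

x_0 = 0.5000, f(x_0) = 0.666667, coefficient = 1
x_1 = 1.2500, f(x_1) = 0.444444, coefficient = 2
x_2 = 2.0000, f(x_2) = 0.333333, coefficient = 1

I ≈ (0.750000/2) × 1.888889 = 0.708333
Exact value: 0.693147
Error: 0.015186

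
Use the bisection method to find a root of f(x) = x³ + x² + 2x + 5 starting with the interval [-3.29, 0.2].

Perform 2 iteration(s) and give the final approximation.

f(x) = x³ + x² + 2x + 5
Initial interval: [-3.29, 0.2]

Iteration 1:
  c_1 = (-3.290000 + 0.200000)/2 = -1.545000
  f(c_1) = f(-1.545000) = 0.609071
  f(a) × f(c) < 0, new interval: [-3.290000, -1.545000]
Iteration 2:
  c_2 = (-3.290000 + (-1.545000))/2 = -2.417500
  f(c_2) = f(-2.417500) = -8.119304
  f(a) × f(c) ≥ 0, new interval: [-2.417500, -1.545000]

After 2 iteration(s), the approximation is c_2 = -2.417500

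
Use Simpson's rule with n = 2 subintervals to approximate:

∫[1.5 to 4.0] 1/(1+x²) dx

f(x) = 1/(1+x²)
a = 1.5, b = 4.0, n = 2
h = (b - a)/n = 1.250000

Simpson's rule: (h/3)[f(x₀) + 4f(x₁) + 2f(x₂) + ... + f(xₙ)]

x_0 = 1.5000, f(x_0) = 0.307692, coefficient = 1
x_1 = 2.7500, f(x_1) = 0.116788, coefficient = 4
x_2 = 4.0000, f(x_2) = 0.058824, coefficient = 1

I ≈ (1.250000/3) × 0.833669 = 0.347362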